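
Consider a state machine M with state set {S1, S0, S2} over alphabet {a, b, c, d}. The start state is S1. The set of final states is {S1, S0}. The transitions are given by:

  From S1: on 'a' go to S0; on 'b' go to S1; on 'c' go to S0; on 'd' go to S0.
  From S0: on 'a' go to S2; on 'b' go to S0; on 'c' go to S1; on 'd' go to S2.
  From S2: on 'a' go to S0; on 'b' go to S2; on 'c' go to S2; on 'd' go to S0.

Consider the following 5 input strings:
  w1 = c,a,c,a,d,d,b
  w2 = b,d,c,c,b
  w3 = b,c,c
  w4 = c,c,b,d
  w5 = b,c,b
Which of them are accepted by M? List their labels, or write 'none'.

w1: S1 → S0 → S2 → S2 → S0 → S2 → S0 → S0  → end S0, accepted
w2: S1 → S1 → S0 → S1 → S0 → S0  → end S0, accepted
w3: S1 → S1 → S0 → S1  → end S1, accepted
w4: S1 → S0 → S1 → S1 → S0  → end S0, accepted
w5: S1 → S1 → S0 → S0  → end S0, accepted

w1, w2, w3, w4, w5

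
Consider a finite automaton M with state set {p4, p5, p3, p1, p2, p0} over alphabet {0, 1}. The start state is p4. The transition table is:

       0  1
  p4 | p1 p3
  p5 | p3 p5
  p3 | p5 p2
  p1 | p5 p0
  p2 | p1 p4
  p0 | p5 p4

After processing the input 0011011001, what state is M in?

p4 → p1 → p5 → p5 → p5 → p3 → p2 → p4 → p1 → p5 → p5

p5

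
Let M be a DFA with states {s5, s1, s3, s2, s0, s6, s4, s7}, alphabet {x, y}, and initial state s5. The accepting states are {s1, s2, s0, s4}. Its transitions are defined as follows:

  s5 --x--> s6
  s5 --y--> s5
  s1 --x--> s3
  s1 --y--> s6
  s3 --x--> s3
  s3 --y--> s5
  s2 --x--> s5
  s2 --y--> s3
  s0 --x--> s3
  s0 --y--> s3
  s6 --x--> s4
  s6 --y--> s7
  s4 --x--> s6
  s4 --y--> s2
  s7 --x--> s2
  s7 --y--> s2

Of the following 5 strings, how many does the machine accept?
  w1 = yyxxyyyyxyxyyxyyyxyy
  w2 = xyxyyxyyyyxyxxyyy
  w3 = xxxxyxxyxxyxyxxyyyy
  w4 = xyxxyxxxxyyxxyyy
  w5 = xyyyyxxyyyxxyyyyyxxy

1

w1:
  start at s5
  read 'y': s5 → s5
  read 'y': s5 → s5
  read 'x': s5 → s6
  read 'x': s6 → s4
  read 'y': s4 → s2
  read 'y': s2 → s3
  read 'y': s3 → s5
  read 'y': s5 → s5
  read 'x': s5 → s6
  read 'y': s6 → s7
  read 'x': s7 → s2
  read 'y': s2 → s3
  read 'y': s3 → s5
  read 'x': s5 → s6
  read 'y': s6 → s7
  read 'y': s7 → s2
  read 'y': s2 → s3
  read 'x': s3 → s3
  read 'y': s3 → s5
  read 'y': s5 → s5
  end s5, rejected
w2:
  start at s5
  read 'x': s5 → s6
  read 'y': s6 → s7
  read 'x': s7 → s2
  read 'y': s2 → s3
  read 'y': s3 → s5
  read 'x': s5 → s6
  read 'y': s6 → s7
  read 'y': s7 → s2
  read 'y': s2 → s3
  read 'y': s3 → s5
  read 'x': s5 → s6
  read 'y': s6 → s7
  read 'x': s7 → s2
  read 'x': s2 → s5
  read 'y': s5 → s5
  read 'y': s5 → s5
  read 'y': s5 → s5
  end s5, rejected
w3:
  start at s5
  read 'x': s5 → s6
  read 'x': s6 → s4
  read 'x': s4 → s6
  read 'x': s6 → s4
  read 'y': s4 → s2
  read 'x': s2 → s5
  read 'x': s5 → s6
  read 'y': s6 → s7
  read 'x': s7 → s2
  read 'x': s2 → s5
  read 'y': s5 → s5
  read 'x': s5 → s6
  read 'y': s6 → s7
  read 'x': s7 → s2
  read 'x': s2 → s5
  read 'y': s5 → s5
  read 'y': s5 → s5
  read 'y': s5 → s5
  read 'y': s5 → s5
  end s5, rejected
w4:
  start at s5
  read 'x': s5 → s6
  read 'y': s6 → s7
  read 'x': s7 → s2
  read 'x': s2 → s5
  read 'y': s5 → s5
  read 'x': s5 → s6
  read 'x': s6 → s4
  read 'x': s4 → s6
  read 'x': s6 → s4
  read 'y': s4 → s2
  read 'y': s2 → s3
  read 'x': s3 → s3
  read 'x': s3 → s3
  read 'y': s3 → s5
  read 'y': s5 → s5
  read 'y': s5 → s5
  end s5, rejected
w5:
  start at s5
  read 'x': s5 → s6
  read 'y': s6 → s7
  read 'y': s7 → s2
  read 'y': s2 → s3
  read 'y': s3 → s5
  read 'x': s5 → s6
  read 'x': s6 → s4
  read 'y': s4 → s2
  read 'y': s2 → s3
  read 'y': s3 → s5
  read 'x': s5 → s6
  read 'x': s6 → s4
  read 'y': s4 → s2
  read 'y': s2 → s3
  read 'y': s3 → s5
  read 'y': s5 → s5
  read 'y': s5 → s5
  read 'x': s5 → s6
  read 'x': s6 → s4
  read 'y': s4 → s2
  end s2, accepted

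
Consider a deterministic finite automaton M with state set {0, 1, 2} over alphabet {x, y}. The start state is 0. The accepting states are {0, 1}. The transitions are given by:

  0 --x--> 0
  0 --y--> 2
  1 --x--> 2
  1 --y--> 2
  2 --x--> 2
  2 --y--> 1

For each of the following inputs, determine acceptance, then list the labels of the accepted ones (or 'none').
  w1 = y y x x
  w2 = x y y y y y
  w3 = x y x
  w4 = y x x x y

w1:
  start at 0
  read 'y': 0 → 2
  read 'y': 2 → 1
  read 'x': 1 → 2
  read 'x': 2 → 2
  end 2, rejected
w2:
  start at 0
  read 'x': 0 → 0
  read 'y': 0 → 2
  read 'y': 2 → 1
  read 'y': 1 → 2
  read 'y': 2 → 1
  read 'y': 1 → 2
  end 2, rejected
w3:
  start at 0
  read 'x': 0 → 0
  read 'y': 0 → 2
  read 'x': 2 → 2
  end 2, rejected
w4:
  start at 0
  read 'y': 0 → 2
  read 'x': 2 → 2
  read 'x': 2 → 2
  read 'x': 2 → 2
  read 'y': 2 → 1
  end 1, accepted

w4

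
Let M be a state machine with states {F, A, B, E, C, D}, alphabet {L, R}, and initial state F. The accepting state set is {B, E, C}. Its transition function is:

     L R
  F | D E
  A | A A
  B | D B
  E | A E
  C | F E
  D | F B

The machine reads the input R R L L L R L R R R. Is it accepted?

F → E → E → A → A → A → A → A → A → A → A
End state A is not accepting.

No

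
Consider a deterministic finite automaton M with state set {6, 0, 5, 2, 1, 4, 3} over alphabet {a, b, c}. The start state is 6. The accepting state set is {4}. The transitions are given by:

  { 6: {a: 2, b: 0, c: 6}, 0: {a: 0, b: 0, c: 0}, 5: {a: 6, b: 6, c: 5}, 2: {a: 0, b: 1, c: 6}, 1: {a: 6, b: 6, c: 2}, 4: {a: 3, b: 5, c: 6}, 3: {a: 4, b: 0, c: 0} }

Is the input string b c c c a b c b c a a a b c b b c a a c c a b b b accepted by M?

No

start at 6
read 'b': 6 → 0
read 'c': 0 → 0
read 'c': 0 → 0
read 'c': 0 → 0
read 'a': 0 → 0
read 'b': 0 → 0
read 'c': 0 → 0
read 'b': 0 → 0
read 'c': 0 → 0
read 'a': 0 → 0
read 'a': 0 → 0
read 'a': 0 → 0
read 'b': 0 → 0
read 'c': 0 → 0
read 'b': 0 → 0
read 'b': 0 → 0
read 'c': 0 → 0
read 'a': 0 → 0
read 'a': 0 → 0
read 'c': 0 → 0
read 'c': 0 → 0
read 'a': 0 → 0
read 'b': 0 → 0
read 'b': 0 → 0
read 'b': 0 → 0
End state 0 is not accepting.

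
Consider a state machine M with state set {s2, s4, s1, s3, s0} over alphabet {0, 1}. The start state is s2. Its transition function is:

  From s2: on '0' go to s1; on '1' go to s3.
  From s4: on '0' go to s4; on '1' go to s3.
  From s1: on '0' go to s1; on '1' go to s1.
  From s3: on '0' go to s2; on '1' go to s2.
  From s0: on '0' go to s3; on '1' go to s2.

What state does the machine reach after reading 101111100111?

s1

Trace: s2 -1-> s3 -0-> s2 -1-> s3 -1-> s2 -1-> s3 -1-> s2 -1-> s3 -0-> s2 -0-> s1 -1-> s1 -1-> s1 -1-> s1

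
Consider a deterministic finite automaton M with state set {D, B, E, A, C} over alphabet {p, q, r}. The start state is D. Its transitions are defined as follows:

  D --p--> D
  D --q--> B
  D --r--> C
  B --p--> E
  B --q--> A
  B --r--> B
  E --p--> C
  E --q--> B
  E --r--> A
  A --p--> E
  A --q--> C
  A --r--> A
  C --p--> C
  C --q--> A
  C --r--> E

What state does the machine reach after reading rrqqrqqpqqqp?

C

start at D
read 'r': D → C
read 'r': C → E
read 'q': E → B
read 'q': B → A
read 'r': A → A
read 'q': A → C
read 'q': C → A
read 'p': A → E
read 'q': E → B
read 'q': B → A
read 'q': A → C
read 'p': C → C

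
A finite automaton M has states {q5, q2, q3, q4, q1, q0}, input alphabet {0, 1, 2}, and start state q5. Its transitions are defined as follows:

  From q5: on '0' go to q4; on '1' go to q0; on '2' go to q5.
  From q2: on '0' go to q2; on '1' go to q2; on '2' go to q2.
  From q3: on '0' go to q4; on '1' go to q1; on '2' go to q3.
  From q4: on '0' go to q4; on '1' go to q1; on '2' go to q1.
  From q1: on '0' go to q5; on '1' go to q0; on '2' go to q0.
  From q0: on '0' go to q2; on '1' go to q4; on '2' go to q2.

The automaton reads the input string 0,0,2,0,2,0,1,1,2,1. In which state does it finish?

q5 → q4 → q4 → q1 → q5 → q5 → q4 → q1 → q0 → q2 → q2

q2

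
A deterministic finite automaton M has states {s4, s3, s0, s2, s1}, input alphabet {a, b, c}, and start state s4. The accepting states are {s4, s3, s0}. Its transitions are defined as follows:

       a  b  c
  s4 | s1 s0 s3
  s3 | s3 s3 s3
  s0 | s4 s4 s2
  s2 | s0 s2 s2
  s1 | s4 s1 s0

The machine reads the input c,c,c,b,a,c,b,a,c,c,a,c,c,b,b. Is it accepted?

start at s4
read 'c': s4 → s3
read 'c': s3 → s3
read 'c': s3 → s3
read 'b': s3 → s3
read 'a': s3 → s3
read 'c': s3 → s3
read 'b': s3 → s3
read 'a': s3 → s3
read 'c': s3 → s3
read 'c': s3 → s3
read 'a': s3 → s3
read 'c': s3 → s3
read 'c': s3 → s3
read 'b': s3 → s3
read 'b': s3 → s3
End state s3 is accepting.

Yes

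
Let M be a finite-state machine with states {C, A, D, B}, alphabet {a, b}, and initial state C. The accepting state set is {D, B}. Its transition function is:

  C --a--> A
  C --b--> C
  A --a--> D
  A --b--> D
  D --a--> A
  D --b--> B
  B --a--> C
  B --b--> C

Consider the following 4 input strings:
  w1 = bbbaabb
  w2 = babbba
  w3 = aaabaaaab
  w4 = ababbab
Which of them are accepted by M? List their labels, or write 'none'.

w3

w1:
  start at C
  read 'b': C → C
  read 'b': C → C
  read 'b': C → C
  read 'a': C → A
  read 'a': A → D
  read 'b': D → B
  read 'b': B → C
  end C, rejected
w2:
  start at C
  read 'b': C → C
  read 'a': C → A
  read 'b': A → D
  read 'b': D → B
  read 'b': B → C
  read 'a': C → A
  end A, rejected
w3:
  start at C
  read 'a': C → A
  read 'a': A → D
  read 'a': D → A
  read 'b': A → D
  read 'a': D → A
  read 'a': A → D
  read 'a': D → A
  read 'a': A → D
  read 'b': D → B
  end B, accepted
w4:
  start at C
  read 'a': C → A
  read 'b': A → D
  read 'a': D → A
  read 'b': A → D
  read 'b': D → B
  read 'a': B → C
  read 'b': C → C
  end C, rejected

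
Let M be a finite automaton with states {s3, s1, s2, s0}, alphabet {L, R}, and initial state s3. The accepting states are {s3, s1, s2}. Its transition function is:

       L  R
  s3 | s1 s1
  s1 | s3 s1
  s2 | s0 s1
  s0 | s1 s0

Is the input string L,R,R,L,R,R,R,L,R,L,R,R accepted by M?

Trace: s3 -L-> s1 -R-> s1 -R-> s1 -L-> s3 -R-> s1 -R-> s1 -R-> s1 -L-> s3 -R-> s1 -L-> s3 -R-> s1 -R-> s1
End state s1 is accepting.

Yes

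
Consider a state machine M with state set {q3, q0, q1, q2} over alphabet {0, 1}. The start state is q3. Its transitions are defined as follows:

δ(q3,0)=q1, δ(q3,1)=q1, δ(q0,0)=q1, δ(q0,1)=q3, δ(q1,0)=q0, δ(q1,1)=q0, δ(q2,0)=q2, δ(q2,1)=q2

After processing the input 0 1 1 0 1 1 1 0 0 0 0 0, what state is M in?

Trace: q3 -0-> q1 -1-> q0 -1-> q3 -0-> q1 -1-> q0 -1-> q3 -1-> q1 -0-> q0 -0-> q1 -0-> q0 -0-> q1 -0-> q0

q0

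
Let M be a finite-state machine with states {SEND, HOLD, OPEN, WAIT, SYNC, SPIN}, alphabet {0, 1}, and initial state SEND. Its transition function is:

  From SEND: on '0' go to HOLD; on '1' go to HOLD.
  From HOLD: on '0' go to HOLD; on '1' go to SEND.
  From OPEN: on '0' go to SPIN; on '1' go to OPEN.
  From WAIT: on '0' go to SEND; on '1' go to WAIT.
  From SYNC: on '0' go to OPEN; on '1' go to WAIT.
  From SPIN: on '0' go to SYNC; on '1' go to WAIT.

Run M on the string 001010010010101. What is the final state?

SEND

SEND → HOLD → HOLD → SEND → HOLD → SEND → HOLD → HOLD → SEND → HOLD → HOLD → SEND → HOLD → SEND → HOLD → SEND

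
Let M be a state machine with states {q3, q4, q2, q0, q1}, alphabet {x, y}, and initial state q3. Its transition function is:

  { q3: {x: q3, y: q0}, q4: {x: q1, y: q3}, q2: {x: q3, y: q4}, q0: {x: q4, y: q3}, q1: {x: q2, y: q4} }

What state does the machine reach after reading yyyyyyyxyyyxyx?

start at q3
read 'y': q3 → q0
read 'y': q0 → q3
read 'y': q3 → q0
read 'y': q0 → q3
read 'y': q3 → q0
read 'y': q0 → q3
read 'y': q3 → q0
read 'x': q0 → q4
read 'y': q4 → q3
read 'y': q3 → q0
read 'y': q0 → q3
read 'x': q3 → q3
read 'y': q3 → q0
read 'x': q0 → q4

q4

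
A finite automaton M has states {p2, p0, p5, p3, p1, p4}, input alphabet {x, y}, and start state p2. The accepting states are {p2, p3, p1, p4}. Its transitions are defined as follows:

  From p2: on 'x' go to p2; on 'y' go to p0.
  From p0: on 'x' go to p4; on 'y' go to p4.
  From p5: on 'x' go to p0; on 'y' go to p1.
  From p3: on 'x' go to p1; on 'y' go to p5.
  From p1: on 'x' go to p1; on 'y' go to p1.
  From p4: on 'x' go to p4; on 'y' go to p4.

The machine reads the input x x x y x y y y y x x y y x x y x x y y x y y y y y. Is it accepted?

p2 → p2 → p2 → p2 → p0 → p4 → p4 → p4 → p4 → p4 → p4 → p4 → p4 → p4 → p4 → p4 → p4 → p4 → p4 → p4 → p4 → p4 → p4 → p4 → p4 → p4 → p4
End state p4 is accepting.

Yes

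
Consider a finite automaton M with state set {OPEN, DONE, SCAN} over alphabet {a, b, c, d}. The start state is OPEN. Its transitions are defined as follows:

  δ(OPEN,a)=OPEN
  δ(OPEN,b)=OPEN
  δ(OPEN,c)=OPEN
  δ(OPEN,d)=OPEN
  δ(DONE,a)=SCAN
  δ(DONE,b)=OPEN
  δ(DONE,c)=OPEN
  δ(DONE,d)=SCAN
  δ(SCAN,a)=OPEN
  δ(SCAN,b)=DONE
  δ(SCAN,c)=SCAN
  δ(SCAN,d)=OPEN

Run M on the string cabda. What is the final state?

start at OPEN
read 'c': OPEN → OPEN
read 'a': OPEN → OPEN
read 'b': OPEN → OPEN
read 'd': OPEN → OPEN
read 'a': OPEN → OPEN

OPEN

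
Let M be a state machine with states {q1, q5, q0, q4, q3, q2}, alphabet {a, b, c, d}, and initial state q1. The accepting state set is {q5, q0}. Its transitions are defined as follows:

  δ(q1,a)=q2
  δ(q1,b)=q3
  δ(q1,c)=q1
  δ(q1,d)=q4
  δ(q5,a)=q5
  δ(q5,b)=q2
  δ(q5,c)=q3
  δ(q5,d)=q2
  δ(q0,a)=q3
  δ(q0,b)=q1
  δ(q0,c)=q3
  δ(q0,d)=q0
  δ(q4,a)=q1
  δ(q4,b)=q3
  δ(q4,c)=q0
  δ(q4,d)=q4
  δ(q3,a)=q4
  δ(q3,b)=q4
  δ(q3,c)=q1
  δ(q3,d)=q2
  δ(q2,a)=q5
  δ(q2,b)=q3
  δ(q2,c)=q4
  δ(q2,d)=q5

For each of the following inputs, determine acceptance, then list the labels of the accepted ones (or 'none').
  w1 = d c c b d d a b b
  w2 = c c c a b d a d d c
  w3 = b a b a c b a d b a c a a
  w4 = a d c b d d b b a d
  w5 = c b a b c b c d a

w1:
  start at q1
  read 'd': q1 → q4
  read 'c': q4 → q0
  read 'c': q0 → q3
  read 'b': q3 → q4
  read 'd': q4 → q4
  read 'd': q4 → q4
  read 'a': q4 → q1
  read 'b': q1 → q3
  read 'b': q3 → q4
  end q4, rejected
w2:
  start at q1
  read 'c': q1 → q1
  read 'c': q1 → q1
  read 'c': q1 → q1
  read 'a': q1 → q2
  read 'b': q2 → q3
  read 'd': q3 → q2
  read 'a': q2 → q5
  read 'd': q5 → q2
  read 'd': q2 → q5
  read 'c': q5 → q3
  end q3, rejected
w3:
  start at q1
  read 'b': q1 → q3
  read 'a': q3 → q4
  read 'b': q4 → q3
  read 'a': q3 → q4
  read 'c': q4 → q0
  read 'b': q0 → q1
  read 'a': q1 → q2
  read 'd': q2 → q5
  read 'b': q5 → q2
  read 'a': q2 → q5
  read 'c': q5 → q3
  read 'a': q3 → q4
  read 'a': q4 → q1
  end q1, rejected
w4:
  start at q1
  read 'a': q1 → q2
  read 'd': q2 → q5
  read 'c': q5 → q3
  read 'b': q3 → q4
  read 'd': q4 → q4
  read 'd': q4 → q4
  read 'b': q4 → q3
  read 'b': q3 → q4
  read 'a': q4 → q1
  read 'd': q1 → q4
  end q4, rejected
w5:
  start at q1
  read 'c': q1 → q1
  read 'b': q1 → q3
  read 'a': q3 → q4
  read 'b': q4 → q3
  read 'c': q3 → q1
  read 'b': q1 → q3
  read 'c': q3 → q1
  read 'd': q1 → q4
  read 'a': q4 → q1
  end q1, rejected

none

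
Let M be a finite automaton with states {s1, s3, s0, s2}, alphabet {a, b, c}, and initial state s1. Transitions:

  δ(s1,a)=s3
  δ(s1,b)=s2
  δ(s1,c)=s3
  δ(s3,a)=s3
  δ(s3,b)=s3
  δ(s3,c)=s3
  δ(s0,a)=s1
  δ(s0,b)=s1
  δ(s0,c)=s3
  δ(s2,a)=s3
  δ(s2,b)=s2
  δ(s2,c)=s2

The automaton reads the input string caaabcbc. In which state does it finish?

s3

start at s1
read 'c': s1 → s3
read 'a': s3 → s3
read 'a': s3 → s3
read 'a': s3 → s3
read 'b': s3 → s3
read 'c': s3 → s3
read 'b': s3 → s3
read 'c': s3 → s3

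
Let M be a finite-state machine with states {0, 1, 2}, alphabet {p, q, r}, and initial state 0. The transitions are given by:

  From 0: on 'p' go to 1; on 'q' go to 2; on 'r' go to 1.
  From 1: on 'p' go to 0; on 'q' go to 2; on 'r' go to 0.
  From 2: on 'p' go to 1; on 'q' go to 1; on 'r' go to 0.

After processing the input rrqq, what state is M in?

Trace: 0 -r-> 1 -r-> 0 -q-> 2 -q-> 1

1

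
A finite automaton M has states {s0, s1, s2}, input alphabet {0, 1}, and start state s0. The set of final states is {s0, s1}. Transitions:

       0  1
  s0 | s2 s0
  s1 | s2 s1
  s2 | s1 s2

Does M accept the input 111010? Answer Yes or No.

Yes

Trace: s0 -1-> s0 -1-> s0 -1-> s0 -0-> s2 -1-> s2 -0-> s1
End state s1 is accepting.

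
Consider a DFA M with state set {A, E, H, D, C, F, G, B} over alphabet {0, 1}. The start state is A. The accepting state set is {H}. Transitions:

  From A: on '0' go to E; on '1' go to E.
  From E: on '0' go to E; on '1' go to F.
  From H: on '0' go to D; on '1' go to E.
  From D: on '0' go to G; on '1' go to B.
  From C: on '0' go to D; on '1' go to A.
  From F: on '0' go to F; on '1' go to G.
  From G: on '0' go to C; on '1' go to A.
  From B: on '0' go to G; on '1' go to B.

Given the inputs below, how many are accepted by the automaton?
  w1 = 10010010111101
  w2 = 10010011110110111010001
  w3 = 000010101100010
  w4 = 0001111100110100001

0

w1:
  start at A
  read '1': A → E
  read '0': E → E
  read '0': E → E
  read '1': E → F
  read '0': F → F
  read '0': F → F
  read '1': F → G
  read '0': G → C
  read '1': C → A
  read '1': A → E
  read '1': E → F
  read '1': F → G
  read '0': G → C
  read '1': C → A
  end A, rejected
w2:
  start at A
  read '1': A → E
  read '0': E → E
  read '0': E → E
  read '1': E → F
  read '0': F → F
  read '0': F → F
  read '1': F → G
  read '1': G → A
  read '1': A → E
  read '1': E → F
  read '0': F → F
  read '1': F → G
  read '1': G → A
  read '0': A → E
  read '1': E → F
  read '1': F → G
  read '1': G → A
  read '0': A → E
  read '1': E → F
  read '0': F → F
  read '0': F → F
  read '0': F → F
  read '1': F → G
  end G, rejected
w3:
  start at A
  read '0': A → E
  read '0': E → E
  read '0': E → E
  read '0': E → E
  read '1': E → F
  read '0': F → F
  read '1': F → G
  read '0': G → C
  read '1': C → A
  read '1': A → E
  read '0': E → E
  read '0': E → E
  read '0': E → E
  read '1': E → F
  read '0': F → F
  end F, rejected
w4:
  start at A
  read '0': A → E
  read '0': E → E
  read '0': E → E
  read '1': E → F
  read '1': F → G
  read '1': G → A
  read '1': A → E
  read '1': E → F
  read '0': F → F
  read '0': F → F
  read '1': F → G
  read '1': G → A
  read '0': A → E
  read '1': E → F
  read '0': F → F
  read '0': F → F
  read '0': F → F
  read '0': F → F
  read '1': F → G
  end G, rejected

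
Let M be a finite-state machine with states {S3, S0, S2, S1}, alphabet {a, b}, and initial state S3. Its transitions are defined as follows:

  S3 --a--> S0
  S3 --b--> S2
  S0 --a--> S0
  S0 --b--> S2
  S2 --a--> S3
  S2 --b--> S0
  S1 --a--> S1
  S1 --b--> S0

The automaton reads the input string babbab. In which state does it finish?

S2

S3 → S2 → S3 → S2 → S0 → S0 → S2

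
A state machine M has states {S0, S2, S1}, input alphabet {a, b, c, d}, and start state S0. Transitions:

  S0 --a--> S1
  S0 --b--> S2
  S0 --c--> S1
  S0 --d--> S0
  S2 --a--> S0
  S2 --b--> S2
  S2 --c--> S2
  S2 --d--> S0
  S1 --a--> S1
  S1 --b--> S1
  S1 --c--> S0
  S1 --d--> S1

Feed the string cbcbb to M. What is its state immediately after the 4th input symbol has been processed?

Trace: S0 -c-> S1 -b-> S1 -c-> S0 -b-> S2
After 4 symbols: S2.

S2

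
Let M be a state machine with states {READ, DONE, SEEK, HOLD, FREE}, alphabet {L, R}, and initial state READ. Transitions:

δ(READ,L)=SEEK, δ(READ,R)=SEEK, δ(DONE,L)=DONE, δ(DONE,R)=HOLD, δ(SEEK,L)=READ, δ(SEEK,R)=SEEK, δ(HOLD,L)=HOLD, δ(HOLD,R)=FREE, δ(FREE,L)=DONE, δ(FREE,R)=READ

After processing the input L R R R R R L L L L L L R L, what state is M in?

READ

Trace: READ -L-> SEEK -R-> SEEK -R-> SEEK -R-> SEEK -R-> SEEK -R-> SEEK -L-> READ -L-> SEEK -L-> READ -L-> SEEK -L-> READ -L-> SEEK -R-> SEEK -L-> READ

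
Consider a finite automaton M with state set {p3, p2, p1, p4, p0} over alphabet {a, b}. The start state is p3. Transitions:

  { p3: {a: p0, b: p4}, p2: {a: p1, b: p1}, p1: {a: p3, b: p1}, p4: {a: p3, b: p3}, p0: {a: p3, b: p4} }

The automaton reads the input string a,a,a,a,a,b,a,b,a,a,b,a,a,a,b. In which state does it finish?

Trace: p3 -a-> p0 -a-> p3 -a-> p0 -a-> p3 -a-> p0 -b-> p4 -a-> p3 -b-> p4 -a-> p3 -a-> p0 -b-> p4 -a-> p3 -a-> p0 -a-> p3 -b-> p4

p4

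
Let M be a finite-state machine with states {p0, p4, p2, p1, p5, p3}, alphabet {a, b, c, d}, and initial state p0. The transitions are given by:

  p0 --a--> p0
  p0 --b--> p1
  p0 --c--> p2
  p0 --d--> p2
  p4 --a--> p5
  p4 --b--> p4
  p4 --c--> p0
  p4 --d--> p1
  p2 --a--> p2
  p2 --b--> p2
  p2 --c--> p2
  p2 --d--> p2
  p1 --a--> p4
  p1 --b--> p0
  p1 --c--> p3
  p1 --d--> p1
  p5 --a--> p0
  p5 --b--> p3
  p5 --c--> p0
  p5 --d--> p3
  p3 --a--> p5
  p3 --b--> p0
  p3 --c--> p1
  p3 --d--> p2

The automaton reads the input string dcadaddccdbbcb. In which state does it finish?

start at p0
read 'd': p0 → p2
read 'c': p2 → p2
read 'a': p2 → p2
read 'd': p2 → p2
read 'a': p2 → p2
read 'd': p2 → p2
read 'd': p2 → p2
read 'c': p2 → p2
read 'c': p2 → p2
read 'd': p2 → p2
read 'b': p2 → p2
read 'b': p2 → p2
read 'c': p2 → p2
read 'b': p2 → p2

p2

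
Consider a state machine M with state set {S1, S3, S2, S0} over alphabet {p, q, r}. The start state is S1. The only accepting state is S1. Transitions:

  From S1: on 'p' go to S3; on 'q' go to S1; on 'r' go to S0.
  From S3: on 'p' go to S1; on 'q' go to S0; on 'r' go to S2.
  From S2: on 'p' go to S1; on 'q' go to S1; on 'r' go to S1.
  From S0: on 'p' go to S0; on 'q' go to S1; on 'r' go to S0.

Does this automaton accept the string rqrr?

No

S1 → S0 → S1 → S0 → S0
End state S0 is not accepting.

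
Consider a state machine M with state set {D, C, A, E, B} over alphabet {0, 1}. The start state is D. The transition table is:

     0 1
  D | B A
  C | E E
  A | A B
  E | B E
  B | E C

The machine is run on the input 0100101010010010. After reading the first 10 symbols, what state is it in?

D → B → C → E → B → C → E → E → B → C → E
After 10 symbols: E.

E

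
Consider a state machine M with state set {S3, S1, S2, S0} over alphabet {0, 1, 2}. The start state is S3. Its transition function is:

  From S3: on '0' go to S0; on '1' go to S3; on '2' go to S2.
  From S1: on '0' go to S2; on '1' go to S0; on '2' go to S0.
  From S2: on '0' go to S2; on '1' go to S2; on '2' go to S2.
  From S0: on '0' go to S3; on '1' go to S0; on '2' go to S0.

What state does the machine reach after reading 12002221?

S2

S3 → S3 → S2 → S2 → S2 → S2 → S2 → S2 → S2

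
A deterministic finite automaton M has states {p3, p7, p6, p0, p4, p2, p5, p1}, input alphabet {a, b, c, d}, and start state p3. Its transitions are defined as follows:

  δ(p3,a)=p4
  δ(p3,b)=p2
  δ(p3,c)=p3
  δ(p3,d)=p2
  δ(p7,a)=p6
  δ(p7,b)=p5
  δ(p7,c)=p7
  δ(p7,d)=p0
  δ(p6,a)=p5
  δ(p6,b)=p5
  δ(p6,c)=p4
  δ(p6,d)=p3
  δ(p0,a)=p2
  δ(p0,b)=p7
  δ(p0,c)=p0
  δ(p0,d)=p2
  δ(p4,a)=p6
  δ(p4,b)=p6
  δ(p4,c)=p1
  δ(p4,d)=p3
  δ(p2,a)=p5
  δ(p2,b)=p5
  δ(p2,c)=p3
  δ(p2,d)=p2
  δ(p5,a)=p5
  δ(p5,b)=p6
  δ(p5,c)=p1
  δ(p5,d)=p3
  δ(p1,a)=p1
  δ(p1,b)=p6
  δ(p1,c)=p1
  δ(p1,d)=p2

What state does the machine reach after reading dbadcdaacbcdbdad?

p3 → p2 → p5 → p5 → p3 → p3 → p2 → p5 → p5 → p1 → p6 → p4 → p3 → p2 → p2 → p5 → p3

p3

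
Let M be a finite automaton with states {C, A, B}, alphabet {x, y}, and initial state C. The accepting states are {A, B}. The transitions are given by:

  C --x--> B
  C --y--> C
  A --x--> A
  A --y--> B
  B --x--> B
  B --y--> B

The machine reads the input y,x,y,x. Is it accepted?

C → C → B → B → B
End state B is accepting.

Yes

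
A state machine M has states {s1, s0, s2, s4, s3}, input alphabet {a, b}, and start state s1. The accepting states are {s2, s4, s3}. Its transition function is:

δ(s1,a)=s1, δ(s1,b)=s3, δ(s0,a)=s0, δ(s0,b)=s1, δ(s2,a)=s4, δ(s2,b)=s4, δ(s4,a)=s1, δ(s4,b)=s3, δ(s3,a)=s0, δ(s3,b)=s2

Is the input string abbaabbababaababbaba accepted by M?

No

start at s1
read 'a': s1 → s1
read 'b': s1 → s3
read 'b': s3 → s2
read 'a': s2 → s4
read 'a': s4 → s1
read 'b': s1 → s3
read 'b': s3 → s2
read 'a': s2 → s4
read 'b': s4 → s3
read 'a': s3 → s0
read 'b': s0 → s1
read 'a': s1 → s1
read 'a': s1 → s1
read 'b': s1 → s3
read 'a': s3 → s0
read 'b': s0 → s1
read 'b': s1 → s3
read 'a': s3 → s0
read 'b': s0 → s1
read 'a': s1 → s1
End state s1 is not accepting.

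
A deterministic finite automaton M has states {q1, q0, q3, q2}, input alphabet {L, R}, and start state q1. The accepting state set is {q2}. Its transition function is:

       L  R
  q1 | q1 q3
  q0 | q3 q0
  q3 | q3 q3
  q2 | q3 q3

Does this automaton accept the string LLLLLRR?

start at q1
read 'L': q1 → q1
read 'L': q1 → q1
read 'L': q1 → q1
read 'L': q1 → q1
read 'L': q1 → q1
read 'R': q1 → q3
read 'R': q3 → q3
End state q3 is not accepting.

No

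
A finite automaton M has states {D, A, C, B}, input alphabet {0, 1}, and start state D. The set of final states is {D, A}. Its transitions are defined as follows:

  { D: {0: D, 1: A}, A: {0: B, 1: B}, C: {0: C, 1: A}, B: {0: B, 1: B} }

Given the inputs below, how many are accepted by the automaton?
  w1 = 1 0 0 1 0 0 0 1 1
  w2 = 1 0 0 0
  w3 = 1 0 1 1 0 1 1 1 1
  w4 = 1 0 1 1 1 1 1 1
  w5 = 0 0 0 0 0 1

1

w1: Trace: D -1-> A -0-> B -0-> B -1-> B -0-> B -0-> B -0-> B -1-> B -1-> B  → end B, rejected
w2: Trace: D -1-> A -0-> B -0-> B -0-> B  → end B, rejected
w3: Trace: D -1-> A -0-> B -1-> B -1-> B -0-> B -1-> B -1-> B -1-> B -1-> B  → end B, rejected
w4: Trace: D -1-> A -0-> B -1-> B -1-> B -1-> B -1-> B -1-> B -1-> B  → end B, rejected
w5: Trace: D -0-> D -0-> D -0-> D -0-> D -0-> D -1-> A  → end A, accepted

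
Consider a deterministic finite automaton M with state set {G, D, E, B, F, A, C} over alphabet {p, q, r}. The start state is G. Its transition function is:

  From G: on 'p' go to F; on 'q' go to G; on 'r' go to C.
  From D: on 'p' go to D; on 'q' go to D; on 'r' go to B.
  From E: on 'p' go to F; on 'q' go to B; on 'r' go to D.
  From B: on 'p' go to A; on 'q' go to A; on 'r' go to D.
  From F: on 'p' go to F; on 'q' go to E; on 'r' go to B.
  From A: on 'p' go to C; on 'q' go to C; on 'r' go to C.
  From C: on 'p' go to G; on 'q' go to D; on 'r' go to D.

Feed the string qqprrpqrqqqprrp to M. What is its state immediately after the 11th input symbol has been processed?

start at G
read 'q': G → G
read 'q': G → G
read 'p': G → F
read 'r': F → B
read 'r': B → D
read 'p': D → D
read 'q': D → D
read 'r': D → B
read 'q': B → A
read 'q': A → C
read 'q': C → D
After 11 symbols: D.

D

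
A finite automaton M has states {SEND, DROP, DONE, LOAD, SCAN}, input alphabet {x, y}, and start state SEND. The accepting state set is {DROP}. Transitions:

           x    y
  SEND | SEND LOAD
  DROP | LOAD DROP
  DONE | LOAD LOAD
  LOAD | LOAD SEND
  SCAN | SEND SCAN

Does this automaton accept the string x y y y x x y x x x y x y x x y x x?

start at SEND
read 'x': SEND → SEND
read 'y': SEND → LOAD
read 'y': LOAD → SEND
read 'y': SEND → LOAD
read 'x': LOAD → LOAD
read 'x': LOAD → LOAD
read 'y': LOAD → SEND
read 'x': SEND → SEND
read 'x': SEND → SEND
read 'x': SEND → SEND
read 'y': SEND → LOAD
read 'x': LOAD → LOAD
read 'y': LOAD → SEND
read 'x': SEND → SEND
read 'x': SEND → SEND
read 'y': SEND → LOAD
read 'x': LOAD → LOAD
read 'x': LOAD → LOAD
End state LOAD is not accepting.

No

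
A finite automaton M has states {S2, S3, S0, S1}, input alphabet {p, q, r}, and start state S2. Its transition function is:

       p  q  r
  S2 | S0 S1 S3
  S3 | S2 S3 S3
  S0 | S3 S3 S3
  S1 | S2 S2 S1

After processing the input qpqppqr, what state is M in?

Trace: S2 -q-> S1 -p-> S2 -q-> S1 -p-> S2 -p-> S0 -q-> S3 -r-> S3

S3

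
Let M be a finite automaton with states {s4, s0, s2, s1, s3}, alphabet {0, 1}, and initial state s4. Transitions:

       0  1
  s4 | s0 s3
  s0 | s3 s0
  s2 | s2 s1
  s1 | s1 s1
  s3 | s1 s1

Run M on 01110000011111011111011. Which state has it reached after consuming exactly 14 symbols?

start at s4
read '0': s4 → s0
read '1': s0 → s0
read '1': s0 → s0
read '1': s0 → s0
read '0': s0 → s3
read '0': s3 → s1
read '0': s1 → s1
read '0': s1 → s1
read '0': s1 → s1
read '1': s1 → s1
read '1': s1 → s1
read '1': s1 → s1
read '1': s1 → s1
read '1': s1 → s1
After 14 symbols: s1.

s1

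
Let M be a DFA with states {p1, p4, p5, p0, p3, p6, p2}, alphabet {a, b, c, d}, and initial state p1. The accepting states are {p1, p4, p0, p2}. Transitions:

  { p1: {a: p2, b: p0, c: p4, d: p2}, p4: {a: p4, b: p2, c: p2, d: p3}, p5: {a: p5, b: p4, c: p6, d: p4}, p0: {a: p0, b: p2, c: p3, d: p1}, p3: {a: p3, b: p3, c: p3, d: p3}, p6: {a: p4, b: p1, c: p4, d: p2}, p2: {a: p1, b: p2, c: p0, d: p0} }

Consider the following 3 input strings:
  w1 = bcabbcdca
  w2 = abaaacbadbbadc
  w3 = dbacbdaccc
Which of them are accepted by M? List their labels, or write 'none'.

w1: Trace: p1 -b-> p0 -c-> p3 -a-> p3 -b-> p3 -b-> p3 -c-> p3 -d-> p3 -c-> p3 -a-> p3  → end p3, rejected
w2: Trace: p1 -a-> p2 -b-> p2 -a-> p1 -a-> p2 -a-> p1 -c-> p4 -b-> p2 -a-> p1 -d-> p2 -b-> p2 -b-> p2 -a-> p1 -d-> p2 -c-> p0  → end p0, accepted
w3: Trace: p1 -d-> p2 -b-> p2 -a-> p1 -c-> p4 -b-> p2 -d-> p0 -a-> p0 -c-> p3 -c-> p3 -c-> p3  → end p3, rejected

w2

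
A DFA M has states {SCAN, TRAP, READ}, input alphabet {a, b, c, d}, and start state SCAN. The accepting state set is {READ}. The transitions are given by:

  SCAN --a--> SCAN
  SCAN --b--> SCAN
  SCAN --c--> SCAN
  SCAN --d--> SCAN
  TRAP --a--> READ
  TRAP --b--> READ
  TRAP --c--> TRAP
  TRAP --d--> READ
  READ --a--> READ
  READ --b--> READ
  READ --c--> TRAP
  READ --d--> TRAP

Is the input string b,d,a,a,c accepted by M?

SCAN → SCAN → SCAN → SCAN → SCAN → SCAN
End state SCAN is not accepting.

No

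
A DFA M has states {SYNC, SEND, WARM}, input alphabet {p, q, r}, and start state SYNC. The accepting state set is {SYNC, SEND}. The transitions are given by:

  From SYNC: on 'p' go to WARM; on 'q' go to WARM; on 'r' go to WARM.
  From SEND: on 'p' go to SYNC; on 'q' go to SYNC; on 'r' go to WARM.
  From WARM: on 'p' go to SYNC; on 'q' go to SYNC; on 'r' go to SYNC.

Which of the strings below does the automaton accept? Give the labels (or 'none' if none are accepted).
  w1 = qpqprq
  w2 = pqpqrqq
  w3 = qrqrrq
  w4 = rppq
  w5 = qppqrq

w1, w3, w4, w5

w1: SYNC → WARM → SYNC → WARM → SYNC → WARM → SYNC  → end SYNC, accepted
w2: SYNC → WARM → SYNC → WARM → SYNC → WARM → SYNC → WARM  → end WARM, rejected
w3: SYNC → WARM → SYNC → WARM → SYNC → WARM → SYNC  → end SYNC, accepted
w4: SYNC → WARM → SYNC → WARM → SYNC  → end SYNC, accepted
w5: SYNC → WARM → SYNC → WARM → SYNC → WARM → SYNC  → end SYNC, accepted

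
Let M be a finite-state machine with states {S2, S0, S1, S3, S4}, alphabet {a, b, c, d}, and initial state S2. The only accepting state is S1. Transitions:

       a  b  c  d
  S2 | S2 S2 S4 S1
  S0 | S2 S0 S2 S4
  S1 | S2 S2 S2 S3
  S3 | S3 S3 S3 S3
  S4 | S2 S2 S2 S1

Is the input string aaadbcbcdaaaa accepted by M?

No

start at S2
read 'a': S2 → S2
read 'a': S2 → S2
read 'a': S2 → S2
read 'd': S2 → S1
read 'b': S1 → S2
read 'c': S2 → S4
read 'b': S4 → S2
read 'c': S2 → S4
read 'd': S4 → S1
read 'a': S1 → S2
read 'a': S2 → S2
read 'a': S2 → S2
read 'a': S2 → S2
End state S2 is not accepting.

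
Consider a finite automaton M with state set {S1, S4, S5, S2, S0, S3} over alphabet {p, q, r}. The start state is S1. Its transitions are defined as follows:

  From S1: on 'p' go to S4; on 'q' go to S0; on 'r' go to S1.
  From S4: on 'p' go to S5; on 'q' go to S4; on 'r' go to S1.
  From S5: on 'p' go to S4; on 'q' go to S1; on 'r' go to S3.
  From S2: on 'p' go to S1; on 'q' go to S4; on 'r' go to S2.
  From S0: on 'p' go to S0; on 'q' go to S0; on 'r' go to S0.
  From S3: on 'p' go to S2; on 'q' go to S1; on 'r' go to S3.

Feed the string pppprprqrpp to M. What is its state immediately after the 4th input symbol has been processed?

S5

S1 → S4 → S5 → S4 → S5
After 4 symbols: S5.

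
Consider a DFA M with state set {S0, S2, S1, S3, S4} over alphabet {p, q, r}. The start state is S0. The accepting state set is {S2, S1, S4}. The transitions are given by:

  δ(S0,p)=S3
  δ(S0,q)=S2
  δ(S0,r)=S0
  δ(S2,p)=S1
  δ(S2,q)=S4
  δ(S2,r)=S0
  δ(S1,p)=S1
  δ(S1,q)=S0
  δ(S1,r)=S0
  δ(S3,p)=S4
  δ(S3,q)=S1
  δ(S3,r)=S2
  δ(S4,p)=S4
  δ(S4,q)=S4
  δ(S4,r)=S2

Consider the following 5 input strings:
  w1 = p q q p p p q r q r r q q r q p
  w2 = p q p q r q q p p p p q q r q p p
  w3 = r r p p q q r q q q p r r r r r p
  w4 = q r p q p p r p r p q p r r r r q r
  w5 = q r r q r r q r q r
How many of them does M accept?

2

w1:
  start at S0
  read 'p': S0 → S3
  read 'q': S3 → S1
  read 'q': S1 → S0
  read 'p': S0 → S3
  read 'p': S3 → S4
  read 'p': S4 → S4
  read 'q': S4 → S4
  read 'r': S4 → S2
  read 'q': S2 → S4
  read 'r': S4 → S2
  read 'r': S2 → S0
  read 'q': S0 → S2
  read 'q': S2 → S4
  read 'r': S4 → S2
  read 'q': S2 → S4
  read 'p': S4 → S4
  end S4, accepted
w2:
  start at S0
  read 'p': S0 → S3
  read 'q': S3 → S1
  read 'p': S1 → S1
  read 'q': S1 → S0
  read 'r': S0 → S0
  read 'q': S0 → S2
  read 'q': S2 → S4
  read 'p': S4 → S4
  read 'p': S4 → S4
  read 'p': S4 → S4
  read 'p': S4 → S4
  read 'q': S4 → S4
  read 'q': S4 → S4
  read 'r': S4 → S2
  read 'q': S2 → S4
  read 'p': S4 → S4
  read 'p': S4 → S4
  end S4, accepted
w3:
  start at S0
  read 'r': S0 → S0
  read 'r': S0 → S0
  read 'p': S0 → S3
  read 'p': S3 → S4
  read 'q': S4 → S4
  read 'q': S4 → S4
  read 'r': S4 → S2
  read 'q': S2 → S4
  read 'q': S4 → S4
  read 'q': S4 → S4
  read 'p': S4 → S4
  read 'r': S4 → S2
  read 'r': S2 → S0
  read 'r': S0 → S0
  read 'r': S0 → S0
  read 'r': S0 → S0
  read 'p': S0 → S3
  end S3, rejected
w4:
  start at S0
  read 'q': S0 → S2
  read 'r': S2 → S0
  read 'p': S0 → S3
  read 'q': S3 → S1
  read 'p': S1 → S1
  read 'p': S1 → S1
  read 'r': S1 → S0
  read 'p': S0 → S3
  read 'r': S3 → S2
  read 'p': S2 → S1
  read 'q': S1 → S0
  read 'p': S0 → S3
  read 'r': S3 → S2
  read 'r': S2 → S0
  read 'r': S0 → S0
  read 'r': S0 → S0
  read 'q': S0 → S2
  read 'r': S2 → S0
  end S0, rejected
w5:
  start at S0
  read 'q': S0 → S2
  read 'r': S2 → S0
  read 'r': S0 → S0
  read 'q': S0 → S2
  read 'r': S2 → S0
  read 'r': S0 → S0
  read 'q': S0 → S2
  read 'r': S2 → S0
  read 'q': S0 → S2
  read 'r': S2 → S0
  end S0, rejected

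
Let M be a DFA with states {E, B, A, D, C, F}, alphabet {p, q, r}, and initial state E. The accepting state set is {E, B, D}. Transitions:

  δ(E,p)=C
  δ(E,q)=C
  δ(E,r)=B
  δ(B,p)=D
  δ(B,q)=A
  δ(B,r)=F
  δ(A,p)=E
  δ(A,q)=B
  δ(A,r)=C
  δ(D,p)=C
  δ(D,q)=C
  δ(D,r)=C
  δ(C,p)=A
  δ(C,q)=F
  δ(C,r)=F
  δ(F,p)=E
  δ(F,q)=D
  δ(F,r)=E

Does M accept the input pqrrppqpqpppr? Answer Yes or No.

Trace: E -p-> C -q-> F -r-> E -r-> B -p-> D -p-> C -q-> F -p-> E -q-> C -p-> A -p-> E -p-> C -r-> F
End state F is not accepting.

No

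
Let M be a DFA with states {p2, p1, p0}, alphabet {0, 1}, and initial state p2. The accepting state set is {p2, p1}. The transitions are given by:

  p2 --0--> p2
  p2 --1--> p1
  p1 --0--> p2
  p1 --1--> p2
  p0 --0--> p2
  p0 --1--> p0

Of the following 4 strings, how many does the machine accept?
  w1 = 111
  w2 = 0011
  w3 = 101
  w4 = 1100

w1: Trace: p2 -1-> p1 -1-> p2 -1-> p1  → end p1, accepted
w2: Trace: p2 -0-> p2 -0-> p2 -1-> p1 -1-> p2  → end p2, accepted
w3: Trace: p2 -1-> p1 -0-> p2 -1-> p1  → end p1, accepted
w4: Trace: p2 -1-> p1 -1-> p2 -0-> p2 -0-> p2  → end p2, accepted

4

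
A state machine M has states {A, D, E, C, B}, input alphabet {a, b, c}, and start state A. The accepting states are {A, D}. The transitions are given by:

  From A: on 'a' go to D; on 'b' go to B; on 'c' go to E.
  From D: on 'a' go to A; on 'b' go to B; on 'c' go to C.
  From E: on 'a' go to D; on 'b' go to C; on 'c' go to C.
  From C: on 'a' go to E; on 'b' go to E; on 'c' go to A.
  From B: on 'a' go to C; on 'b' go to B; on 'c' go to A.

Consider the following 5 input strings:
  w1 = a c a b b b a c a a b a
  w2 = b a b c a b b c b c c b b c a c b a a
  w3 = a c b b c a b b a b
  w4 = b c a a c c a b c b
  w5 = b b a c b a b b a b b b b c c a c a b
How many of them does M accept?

w1:
  start at A
  read 'a': A → D
  read 'c': D → C
  read 'a': C → E
  read 'b': E → C
  read 'b': C → E
  read 'b': E → C
  read 'a': C → E
  read 'c': E → C
  read 'a': C → E
  read 'a': E → D
  read 'b': D → B
  read 'a': B → C
  end C, rejected
w2:
  start at A
  read 'b': A → B
  read 'a': B → C
  read 'b': C → E
  read 'c': E → C
  read 'a': C → E
  read 'b': E → C
  read 'b': C → E
  read 'c': E → C
  read 'b': C → E
  read 'c': E → C
  read 'c': C → A
  read 'b': A → B
  read 'b': B → B
  read 'c': B → A
  read 'a': A → D
  read 'c': D → C
  read 'b': C → E
  read 'a': E → D
  read 'a': D → A
  end A, accepted
w3:
  start at A
  read 'a': A → D
  read 'c': D → C
  read 'b': C → E
  read 'b': E → C
  read 'c': C → A
  read 'a': A → D
  read 'b': D → B
  read 'b': B → B
  read 'a': B → C
  read 'b': C → E
  end E, rejected
w4:
  start at A
  read 'b': A → B
  read 'c': B → A
  read 'a': A → D
  read 'a': D → A
  read 'c': A → E
  read 'c': E → C
  read 'a': C → E
  read 'b': E → C
  read 'c': C → A
  read 'b': A → B
  end B, rejected
w5:
  start at A
  read 'b': A → B
  read 'b': B → B
  read 'a': B → C
  read 'c': C → A
  read 'b': A → B
  read 'a': B → C
  read 'b': C → E
  read 'b': E → C
  read 'a': C → E
  read 'b': E → C
  read 'b': C → E
  read 'b': E → C
  read 'b': C → E
  read 'c': E → C
  read 'c': C → A
  read 'a': A → D
  read 'c': D → C
  read 'a': C → E
  read 'b': E → C
  end C, rejected

1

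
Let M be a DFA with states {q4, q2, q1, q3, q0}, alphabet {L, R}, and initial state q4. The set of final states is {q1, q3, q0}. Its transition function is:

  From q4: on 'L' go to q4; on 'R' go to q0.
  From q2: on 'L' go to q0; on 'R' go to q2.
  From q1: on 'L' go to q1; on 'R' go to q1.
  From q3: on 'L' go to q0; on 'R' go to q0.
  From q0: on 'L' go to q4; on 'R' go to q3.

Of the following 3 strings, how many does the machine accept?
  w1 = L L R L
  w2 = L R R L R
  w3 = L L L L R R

2

w1:
  start at q4
  read 'L': q4 → q4
  read 'L': q4 → q4
  read 'R': q4 → q0
  read 'L': q0 → q4
  end q4, rejected
w2:
  start at q4
  read 'L': q4 → q4
  read 'R': q4 → q0
  read 'R': q0 → q3
  read 'L': q3 → q0
  read 'R': q0 → q3
  end q3, accepted
w3:
  start at q4
  read 'L': q4 → q4
  read 'L': q4 → q4
  read 'L': q4 → q4
  read 'L': q4 → q4
  read 'R': q4 → q0
  read 'R': q0 → q3
  end q3, accepted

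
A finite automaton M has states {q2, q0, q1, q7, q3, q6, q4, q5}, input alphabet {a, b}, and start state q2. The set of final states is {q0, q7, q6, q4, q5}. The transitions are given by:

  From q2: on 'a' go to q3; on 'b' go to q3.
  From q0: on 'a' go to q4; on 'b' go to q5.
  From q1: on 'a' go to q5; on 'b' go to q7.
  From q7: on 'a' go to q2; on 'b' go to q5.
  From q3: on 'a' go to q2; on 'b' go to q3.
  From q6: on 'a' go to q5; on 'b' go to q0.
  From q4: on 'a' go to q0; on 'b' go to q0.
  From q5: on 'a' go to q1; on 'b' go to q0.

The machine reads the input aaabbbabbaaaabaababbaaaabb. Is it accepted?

Trace: q2 -a-> q3 -a-> q2 -a-> q3 -b-> q3 -b-> q3 -b-> q3 -a-> q2 -b-> q3 -b-> q3 -a-> q2 -a-> q3 -a-> q2 -a-> q3 -b-> q3 -a-> q2 -a-> q3 -b-> q3 -a-> q2 -b-> q3 -b-> q3 -a-> q2 -a-> q3 -a-> q2 -a-> q3 -b-> q3 -b-> q3
End state q3 is not accepting.

No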